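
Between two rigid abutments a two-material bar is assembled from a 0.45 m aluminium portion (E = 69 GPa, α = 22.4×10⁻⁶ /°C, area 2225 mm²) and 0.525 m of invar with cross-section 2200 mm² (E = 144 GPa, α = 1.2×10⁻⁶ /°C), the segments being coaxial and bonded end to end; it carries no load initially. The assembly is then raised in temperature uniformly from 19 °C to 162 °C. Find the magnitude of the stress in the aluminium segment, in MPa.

Free thermal expansion of the whole bar: Σ αᵢΔT Lᵢ = 22.4×10⁻⁶×143×450 + 1.2×10⁻⁶×143×525 = 1.532 mm.
The rigid supports impose zero overall length change; the single axial force P common to all segments must satisfy P Σ Lᵢ/(AᵢEᵢ) = δ_free.
The series flexibility is Σ Lᵢ/(AᵢEᵢ) = 450/(2225×69×10³) + 525/(2200×144×10³) = 4.588×10⁻⁶ mm/N.
Hence P = δ_free / Σ(L/AE) = 1.532/4.588×10⁻⁶ = 333.8 kN (compressive).
σ_{aluminium} = P / A = 333800 / 2225 = 150 MPa.

σ ≈ 150 MPa (compressive)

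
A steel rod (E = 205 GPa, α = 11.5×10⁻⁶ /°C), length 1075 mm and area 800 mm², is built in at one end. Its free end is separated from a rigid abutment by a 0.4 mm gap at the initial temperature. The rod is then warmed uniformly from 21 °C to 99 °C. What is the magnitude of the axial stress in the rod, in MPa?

σ ≈ 108 MPa (compressive)

Free thermal elongation = αΔT L = 11.5×10⁻⁶ × 78 × 1075 = 0.9643 mm.
This exceeds the 0.4 mm gap, so the wall pushes back. The portion of expansion that must be recovered elastically is δ_free − gap = 0.9643 − 0.4 = 0.5643 mm.
Compatibility: PL/(AE) = 0.5643 mm, so σ = P/A = E × (0.5643/1075) = 107.6 MPa.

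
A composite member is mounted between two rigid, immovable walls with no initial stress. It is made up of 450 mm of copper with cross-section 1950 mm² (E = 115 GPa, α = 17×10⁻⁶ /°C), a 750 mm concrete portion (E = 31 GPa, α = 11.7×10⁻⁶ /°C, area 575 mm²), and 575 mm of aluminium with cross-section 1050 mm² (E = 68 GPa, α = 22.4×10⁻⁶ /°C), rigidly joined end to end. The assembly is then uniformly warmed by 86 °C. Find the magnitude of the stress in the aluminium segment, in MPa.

If the supports were absent, the total length change would be Σ αᵢΔT Lᵢ = 17×10⁻⁶×86×450 + 11.7×10⁻⁶×86×750 + 22.4×10⁻⁶×86×575 = 2.52 mm.
The walls prevent any net length change, so an axial force P (same in every segment) develops. Compatibility: P · Σ Lᵢ/(AᵢEᵢ) = δ_free.
The series flexibility is Σ Lᵢ/(AᵢEᵢ) = 450/(1950×115×10³) + 750/(575×31×10³) + 575/(1050×68×10³) = 5.214×10⁻⁵ mm/N.
Hence P = δ_free / Σ(L/AE) = 2.52/5.214×10⁻⁵ = 48.34 kN (compressive).
σ_{aluminium} = P / A = 48340 / 1050 = 46.04 MPa.

σ ≈ 46 MPa (compressive)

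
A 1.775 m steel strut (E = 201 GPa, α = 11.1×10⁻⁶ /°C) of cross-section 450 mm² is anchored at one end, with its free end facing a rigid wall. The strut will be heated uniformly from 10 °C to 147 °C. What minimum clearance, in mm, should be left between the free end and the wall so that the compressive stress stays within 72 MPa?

With no wall the strut would lengthen by αΔT L = 11.1×10⁻⁶ × 137 × 1775 = 2.699 mm.
A stress of 72 MPa corresponds to the wall pushing the strut back by σL/E = 72×1775/(201×10³) = 0.6358 mm.
So the gap has to take up the difference, g_min = δ_free − σL/E = 2.699 − 0.6358 = 2.063 mm.

g ≈ 2.06 mm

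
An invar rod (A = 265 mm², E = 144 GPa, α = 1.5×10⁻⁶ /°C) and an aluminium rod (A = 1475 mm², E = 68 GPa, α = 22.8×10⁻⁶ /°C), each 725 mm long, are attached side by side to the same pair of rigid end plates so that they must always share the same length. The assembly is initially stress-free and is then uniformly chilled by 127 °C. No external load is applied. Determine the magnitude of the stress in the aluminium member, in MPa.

The aluminium has the larger α, so on cooling it would change length more than the invar if both were free. The rigid plates force a common final length, so the aluminium is put into tension and the invar into compression, with equal and opposite forces P (no external load).
Compatibility of the two members (thermal + elastic change equal): (α₁ − α₂)ΔT = P·[1/(A₁E₁) + 1/(A₂E₂)].
|α₁ − α₂|·ΔT = 21.3×10⁻⁶ × 127 = 0.002705.
1/(A₁E₁) + 1/(A₂E₂) = 1/(265×144×10³) + 1/(1475×68×10³) = 3.618×10⁻⁸ N⁻¹.
So P = 0.002705 / 3.618×10⁻⁸ = 74.78 kN.
σ_{aluminium} = P/A₂ = 74780/1475 = 50.7 MPa, tensile.

σ ≈ 50.7 MPa (tensile)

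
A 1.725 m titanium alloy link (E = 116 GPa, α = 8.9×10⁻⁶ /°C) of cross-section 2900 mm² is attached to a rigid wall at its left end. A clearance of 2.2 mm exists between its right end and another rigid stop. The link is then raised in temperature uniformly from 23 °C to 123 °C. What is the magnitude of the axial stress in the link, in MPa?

σ ≈ 0 MPa

Unrestrained expansion: δ_free = αΔT L = 8.9×10⁻⁶ × 100 × 1725 = 1.535 mm.
Since δ_free = 1.54 mm is less than the 2.2 mm gap, the link never touches the wall. No axial force develops.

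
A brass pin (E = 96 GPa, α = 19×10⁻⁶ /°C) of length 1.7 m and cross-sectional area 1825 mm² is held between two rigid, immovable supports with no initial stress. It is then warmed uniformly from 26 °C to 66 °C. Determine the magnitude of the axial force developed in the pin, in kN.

P ≈ 133 kN (compressive)

The ends cannot move, so σ = EαΔT = 96×10³ × 19×10⁻⁶ × 40 = 72.96 MPa.
P = AEαΔT = 1825 × 96×10³ × 19×10⁻⁶ × 40 = 133.2 kN (compressive).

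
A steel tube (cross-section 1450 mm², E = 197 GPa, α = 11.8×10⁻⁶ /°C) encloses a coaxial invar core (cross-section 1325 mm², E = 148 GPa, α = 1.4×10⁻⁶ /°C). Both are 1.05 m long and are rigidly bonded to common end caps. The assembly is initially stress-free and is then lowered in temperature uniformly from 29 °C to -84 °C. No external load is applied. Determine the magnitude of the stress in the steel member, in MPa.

σ ≈ 94.2 MPa (tensile)

Equilibrium of a rigid end plate with no external load gives equal and opposite internal forces ±P in the two members. Since α_{steel} > α_{invar}, cooling drives the steel into tension and the invar into compression.
Setting the final lengths equal and cancelling L: (α₁ − α₂)ΔT = P/(A₁E₁) + P/(A₂E₂).
|α₁ − α₂|·ΔT = 10.4×10⁻⁶ × 113 = 0.001175.
1/(A₁E₁) + 1/(A₂E₂) = 1/(1450×197×10³) + 1/(1325×148×10³) = 8.6×10⁻⁹ N⁻¹.
So P = 0.001175 / 8.6×10⁻⁹ = 136.6 kN.
σ_{steel} = P/A₁ = 136600/1450 = 94.24 MPa, tensile.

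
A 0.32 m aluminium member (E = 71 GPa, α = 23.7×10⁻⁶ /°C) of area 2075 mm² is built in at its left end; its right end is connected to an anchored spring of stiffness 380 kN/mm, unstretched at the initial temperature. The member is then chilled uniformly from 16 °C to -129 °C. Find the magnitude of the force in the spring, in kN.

P ≈ 229 kN

The unrestrained thermal change is αΔT L = 23.7×10⁻⁶ × 145 × 320 = 1.1 mm.
Let P be the tensile force in the spring. The member extends elastically by PL/(AE) and the spring stretches by P/k; together these equal δ_free.
So P = δ_free / [L/(AE) + 1/k] = 1.1 / [ 320/(2075×71×10³) + 1/(380×10³) ].
P = 1.1 / 4.804×10⁻⁶ = 228900 N.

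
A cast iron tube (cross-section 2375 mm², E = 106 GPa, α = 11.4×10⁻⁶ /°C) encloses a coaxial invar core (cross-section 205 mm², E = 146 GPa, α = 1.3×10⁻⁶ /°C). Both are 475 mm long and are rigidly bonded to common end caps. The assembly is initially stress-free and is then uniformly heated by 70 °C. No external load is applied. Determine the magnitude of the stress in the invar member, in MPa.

Both members must finish at the same length. With the larger α, the cast iron tends to over-expand; the plates restrain it, putting the cast iron in compression and the invar in tension. With no external load the two internal forces are equal and opposite, magnitude P.
Compatibility of the two members (thermal + elastic change equal): (α₁ − α₂)ΔT = P·[1/(A₁E₁) + 1/(A₂E₂)].
|α₁ − α₂|·ΔT = 10.1×10⁻⁶ × 70 = 0.000707.
1/(A₁E₁) + 1/(A₂E₂) = 1/(2375×106×10³) + 1/(205×146×10³) = 3.738×10⁻⁸ N⁻¹.
So P = 0.000707 / 3.738×10⁻⁸ = 18.91 kN.
σ_{invar} = P/A₂ = 18910/205 = 92.25 MPa, tensile.

σ ≈ 92.3 MPa (tensile)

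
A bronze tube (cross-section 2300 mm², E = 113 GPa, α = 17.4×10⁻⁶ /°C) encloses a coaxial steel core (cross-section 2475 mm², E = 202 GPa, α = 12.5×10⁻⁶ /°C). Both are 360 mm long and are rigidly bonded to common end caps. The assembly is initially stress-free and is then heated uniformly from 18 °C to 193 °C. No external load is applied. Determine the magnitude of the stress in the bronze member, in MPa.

σ ≈ 63.8 MPa (compressive)

Both members must finish at the same length. With the larger α, the bronze tends to over-expand; the plates restrain it, putting the bronze in compression and the steel in tension. With no external load the two internal forces are equal and opposite, magnitude P.
Equating the net (thermal + elastic) strains gives |α₁ − α₂|·ΔT = P·[1/(A₁E₁) + 1/(A₂E₂)].
|α₁ − α₂|·ΔT = 4.9×10⁻⁶ × 175 = 0.0008575.
1/(A₁E₁) + 1/(A₂E₂) = 1/(2300×113×10³) + 1/(2475×202×10³) = 5.848×10⁻⁹ N⁻¹.
P = 0.0008575 / 5.848×10⁻⁹ = 146600 N = 146.6 kN.
σ_{bronze} = P/A₁ = 146600/2300 = 63.75 MPa, compressive.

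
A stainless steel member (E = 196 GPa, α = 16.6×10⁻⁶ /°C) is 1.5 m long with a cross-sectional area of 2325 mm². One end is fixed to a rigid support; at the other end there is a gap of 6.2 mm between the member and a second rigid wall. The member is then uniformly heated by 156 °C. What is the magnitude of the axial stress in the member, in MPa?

If the wall were absent the member would grow by αΔT L = 16.6×10⁻⁶ × 156 × 1500 = 3.884 mm.
Since δ_free = 3.88 mm is less than the 6.2 mm gap, the member never touches the wall. No axial force develops.

σ ≈ 0 MPa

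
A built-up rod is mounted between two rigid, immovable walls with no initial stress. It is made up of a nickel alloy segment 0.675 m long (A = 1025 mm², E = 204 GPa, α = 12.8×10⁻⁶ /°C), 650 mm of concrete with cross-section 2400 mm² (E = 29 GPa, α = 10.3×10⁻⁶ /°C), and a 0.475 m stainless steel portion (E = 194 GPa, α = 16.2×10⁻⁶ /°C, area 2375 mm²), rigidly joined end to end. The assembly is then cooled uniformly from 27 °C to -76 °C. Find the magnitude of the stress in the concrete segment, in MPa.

σ ≈ 72.7 MPa (tensile)

With the walls removed the bar would change length by δ_free = Σ αᵢΔT Lᵢ = 12.8×10⁻⁶×103×675 + 10.3×10⁻⁶×103×650 + 16.2×10⁻⁶×103×475 = 2.372 mm.
The walls prevent any net length change, so an axial force P (same in every segment) develops. Compatibility: P · Σ Lᵢ/(AᵢEᵢ) = δ_free.
Σ Lᵢ/(AᵢEᵢ) = 675/(1025×204×10³) + 650/(2400×29×10³) + 475/(2375×194×10³) = 1.36×10⁻⁵ mm/N.
P = 2.372 / 1.36×10⁻⁵ = 174400 N = 174.4 kN, tensile.
σ_{concrete} = P / A = 174400 / 2400 = 72.68 MPa.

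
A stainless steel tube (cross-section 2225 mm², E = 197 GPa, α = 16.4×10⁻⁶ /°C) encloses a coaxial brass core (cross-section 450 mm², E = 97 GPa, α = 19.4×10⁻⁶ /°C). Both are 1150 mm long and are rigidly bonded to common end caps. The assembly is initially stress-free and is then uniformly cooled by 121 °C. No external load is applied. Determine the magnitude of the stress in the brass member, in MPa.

σ ≈ 32 MPa (tensile)

The brass has the larger α, so on cooling it would change length more than the stainless steel if both were free. The rigid plates force a common final length, so the brass is put into tension and the stainless steel into compression, with equal and opposite forces P (no external load).
Equating the net (thermal + elastic) strains gives |α₁ − α₂|·ΔT = P·[1/(A₁E₁) + 1/(A₂E₂)].
|α₁ − α₂|·ΔT = 3×10⁻⁶ × 121 = 0.000363.
1/(A₁E₁) + 1/(A₂E₂) = 1/(2225×197×10³) + 1/(450×97×10³) = 2.519×10⁻⁸ N⁻¹.
P = 0.000363 / 2.519×10⁻⁸ = 14410 N = 14.41 kN.
σ_{brass} = P/A₂ = 14410/450 = 32.02 MPa, tensile.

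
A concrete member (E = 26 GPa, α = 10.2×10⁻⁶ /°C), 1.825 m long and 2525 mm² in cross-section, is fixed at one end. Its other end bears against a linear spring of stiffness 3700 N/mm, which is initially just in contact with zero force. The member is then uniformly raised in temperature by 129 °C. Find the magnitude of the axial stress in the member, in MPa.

σ ≈ 3.19 MPa (compressive)

The unrestrained thermal change is αΔT L = 10.2×10⁻⁶ × 129 × 1825 = 2.401 mm.
Let P be the compressive force at the spring. The member shortens elastically by PL/(AE) and the spring compresses by P/k; together these equal δ_free.
P [ L/(AE) + 1/k ] = δ_free → P [ 1825/(2525×26×10³) + 1/(3700) ] = 2.401.
P = 2.401 / 0.0002981 = 8056 N.
σ = P/A = 8056/2525 = 3.191 MPa.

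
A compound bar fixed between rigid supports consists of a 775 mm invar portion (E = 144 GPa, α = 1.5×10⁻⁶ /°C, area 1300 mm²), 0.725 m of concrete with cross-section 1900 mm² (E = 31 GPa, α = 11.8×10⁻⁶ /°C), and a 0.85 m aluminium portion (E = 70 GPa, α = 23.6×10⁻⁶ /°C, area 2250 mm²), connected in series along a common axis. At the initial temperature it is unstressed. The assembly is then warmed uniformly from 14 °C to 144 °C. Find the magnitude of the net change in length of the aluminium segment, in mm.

|ΔL| ≈ 1.65 mm

If the supports were absent, the total length change would be Σ αᵢΔT Lᵢ = 1.5×10⁻⁶×130×775 + 11.8×10⁻⁶×130×725 + 23.6×10⁻⁶×130×850 = 3.871 mm.
The walls prevent any net length change, so an axial force P (same in every segment) develops. Compatibility: P · Σ Lᵢ/(AᵢEᵢ) = δ_free.
The series flexibility is Σ Lᵢ/(AᵢEᵢ) = 775/(1300×144×10³) + 725/(1900×31×10³) + 850/(2250×70×10³) = 2.185×10⁻⁵ mm/N.
Hence P = δ_free / Σ(L/AE) = 3.871/2.185×10⁻⁵ = 177.2 kN (compressive).
For the aluminium segment, free thermal change = 23.6×10⁻⁶×130×850 = 2.608 mm and elastic change from P = 177200×850/(2250×70×10³) = 0.9563 mm; these oppose, so the net change is 1.65 mm (segment lengthens).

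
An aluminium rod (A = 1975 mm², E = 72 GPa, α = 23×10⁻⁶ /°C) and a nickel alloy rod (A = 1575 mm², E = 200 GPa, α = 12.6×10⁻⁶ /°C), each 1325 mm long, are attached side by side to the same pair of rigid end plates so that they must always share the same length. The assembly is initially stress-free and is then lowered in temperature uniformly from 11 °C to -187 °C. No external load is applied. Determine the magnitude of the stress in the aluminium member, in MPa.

Equilibrium of a rigid end plate with no external load gives equal and opposite internal forces ±P in the two members. Since α_{aluminium} > α_{nickel alloy}, cooling drives the aluminium into tension and the nickel alloy into compression.
Equating the net (thermal + elastic) strains gives |α₁ − α₂|·ΔT = P·[1/(A₁E₁) + 1/(A₂E₂)].
|α₁ − α₂|·ΔT = 10.4×10⁻⁶ × 198 = 0.002059.
1/(A₁E₁) + 1/(A₂E₂) = 1/(1975×72×10³) + 1/(1575×200×10³) = 1.021×10⁻⁸ N⁻¹.
P = 0.002059 / 1.021×10⁻⁸ = 201700 N = 201.7 kN.
σ_{aluminium} = P/A₁ = 201700/1975 = 102.1 MPa, tensile.

σ ≈ 102 MPa (tensile)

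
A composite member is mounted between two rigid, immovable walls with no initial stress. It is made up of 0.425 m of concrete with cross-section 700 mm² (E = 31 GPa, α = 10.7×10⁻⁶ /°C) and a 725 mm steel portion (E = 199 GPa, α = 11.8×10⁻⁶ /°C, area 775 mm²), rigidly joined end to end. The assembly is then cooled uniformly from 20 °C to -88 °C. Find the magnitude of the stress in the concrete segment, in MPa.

With the walls removed the bar would change length by δ_free = Σ αᵢΔT Lᵢ = 10.7×10⁻⁶×108×425 + 11.8×10⁻⁶×108×725 = 1.415 mm.
The rigid supports impose zero overall length change; the single axial force P common to all segments must satisfy P Σ Lᵢ/(AᵢEᵢ) = δ_free.
The series flexibility is Σ Lᵢ/(AᵢEᵢ) = 425/(700×31×10³) + 725/(775×199×10³) = 2.429×10⁻⁵ mm/N.
Hence P = δ_free / Σ(L/AE) = 1.415/2.429×10⁻⁵ = 58.27 kN (tensile).
σ_{concrete} = P / A = 58270 / 700 = 83.24 MPa.

σ ≈ 83.2 MPa (tensile)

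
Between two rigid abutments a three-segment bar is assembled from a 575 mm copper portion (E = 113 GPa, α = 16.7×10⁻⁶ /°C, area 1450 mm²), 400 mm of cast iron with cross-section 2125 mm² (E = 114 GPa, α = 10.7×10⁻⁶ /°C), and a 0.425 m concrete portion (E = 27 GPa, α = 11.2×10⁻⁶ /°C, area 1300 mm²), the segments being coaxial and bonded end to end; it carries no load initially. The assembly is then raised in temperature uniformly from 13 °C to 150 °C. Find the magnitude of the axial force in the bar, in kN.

P ≈ 148 kN (compressive)

If the supports were absent, the total length change would be Σ αᵢΔT Lᵢ = 16.7×10⁻⁶×137×575 + 10.7×10⁻⁶×137×400 + 11.2×10⁻⁶×137×425 = 2.554 mm.
The rigid supports impose zero overall length change; the single axial force P common to all segments must satisfy P Σ Lᵢ/(AᵢEᵢ) = δ_free.
Σ Lᵢ/(AᵢEᵢ) = 575/(1450×113×10³) + 400/(2125×114×10³) + 425/(1300×27×10³) = 1.727×10⁻⁵ mm/N.
So P = 2.554 / 1.727×10⁻⁵ = 147.9 kN, compressive.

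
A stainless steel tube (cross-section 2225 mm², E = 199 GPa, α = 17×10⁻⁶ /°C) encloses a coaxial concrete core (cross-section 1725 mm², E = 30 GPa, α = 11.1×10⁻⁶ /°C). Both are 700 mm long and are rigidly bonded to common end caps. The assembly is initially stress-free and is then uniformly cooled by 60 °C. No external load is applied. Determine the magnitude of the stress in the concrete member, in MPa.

Both members must finish at the same length. With the larger α, the stainless steel tends to over-contract; the plates restrain it, putting the stainless steel in tension and the concrete in compression. With no external load the two internal forces are equal and opposite, magnitude P.
Setting the final lengths equal and cancelling L: (α₁ − α₂)ΔT = P/(A₁E₁) + P/(A₂E₂).
|α₁ − α₂|·ΔT = 5.9×10⁻⁶ × 60 = 0.000354.
1/(A₁E₁) + 1/(A₂E₂) = 1/(2225×199×10³) + 1/(1725×30×10³) = 2.158×10⁻⁸ N⁻¹.
P = 0.000354 / 2.158×10⁻⁸ = 16400 N = 16.4 kN.
σ_{concrete} = P/A₂ = 16400/1725 = 9.509 MPa, compressive.

σ ≈ 9.51 MPa (compressive)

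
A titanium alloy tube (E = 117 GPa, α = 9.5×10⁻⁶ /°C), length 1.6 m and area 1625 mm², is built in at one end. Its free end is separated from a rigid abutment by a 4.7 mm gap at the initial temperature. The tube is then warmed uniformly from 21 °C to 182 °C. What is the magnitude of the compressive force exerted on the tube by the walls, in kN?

Unrestrained expansion: δ_free = αΔT L = 9.5×10⁻⁶ × 161 × 1600 = 2.447 mm.
This is smaller than the 4.7 mm clearance, so the tube expands freely without reaching the stop — the stress is zero.

P ≈ 0 kN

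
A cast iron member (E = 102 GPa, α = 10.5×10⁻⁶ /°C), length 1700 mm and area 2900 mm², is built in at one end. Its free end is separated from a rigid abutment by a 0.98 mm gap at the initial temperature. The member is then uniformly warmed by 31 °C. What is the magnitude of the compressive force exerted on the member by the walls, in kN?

Free thermal elongation = αΔT L = 10.5×10⁻⁶ × 31 × 1700 = 0.5534 mm.
This is smaller than the 0.98 mm clearance, so the member expands freely without reaching the stop — the stress is zero.

P ≈ 0 kN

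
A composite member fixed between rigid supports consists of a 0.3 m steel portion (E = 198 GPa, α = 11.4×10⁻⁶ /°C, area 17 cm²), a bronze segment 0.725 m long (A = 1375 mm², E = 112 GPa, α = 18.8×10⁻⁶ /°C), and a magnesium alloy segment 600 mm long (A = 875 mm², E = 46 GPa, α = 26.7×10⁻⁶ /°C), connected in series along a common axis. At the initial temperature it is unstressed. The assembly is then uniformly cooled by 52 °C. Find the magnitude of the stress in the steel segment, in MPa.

σ ≈ 49.3 MPa (tensile)

With the walls removed the bar would change length by δ_free = Σ αᵢΔT Lᵢ = 11.4×10⁻⁶×52×300 + 18.8×10⁻⁶×52×725 + 26.7×10⁻⁶×52×600 = 1.72 mm.
The walls prevent any net length change, so an axial force P (same in every segment) develops. Compatibility: P · Σ Lᵢ/(AᵢEᵢ) = δ_free.
Σ Lᵢ/(AᵢEᵢ) = 300/(1700×198×10³) + 725/(1375×112×10³) + 600/(875×46×10³) = 2.051×10⁻⁵ mm/N.
P = 1.72 / 2.051×10⁻⁵ = 83860 N = 83.86 kN, tensile.
σ_{steel} = P / A = 83860 / 1700 = 49.33 MPa.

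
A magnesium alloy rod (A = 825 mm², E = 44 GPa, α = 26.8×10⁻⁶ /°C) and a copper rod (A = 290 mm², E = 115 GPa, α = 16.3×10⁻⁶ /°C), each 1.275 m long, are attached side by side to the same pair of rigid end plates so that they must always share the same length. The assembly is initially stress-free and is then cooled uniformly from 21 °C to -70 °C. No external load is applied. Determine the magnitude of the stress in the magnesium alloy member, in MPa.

σ ≈ 20.1 MPa (tensile)

Equilibrium of a rigid end plate with no external load gives equal and opposite internal forces ±P in the two members. Since α_{magnesium alloy} > α_{copper}, cooling drives the magnesium alloy into tension and the copper into compression.
Equating the net (thermal + elastic) strains gives |α₁ − α₂|·ΔT = P·[1/(A₁E₁) + 1/(A₂E₂)].
|α₁ − α₂|·ΔT = 10.5×10⁻⁶ × 91 = 0.0009555.
1/(A₁E₁) + 1/(A₂E₂) = 1/(825×44×10³) + 1/(290×115×10³) = 5.753×10⁻⁸ N⁻¹.
So P = 0.0009555 / 5.753×10⁻⁸ = 16.61 kN.
σ_{magnesium alloy} = P/A₁ = 16610/825 = 20.13 MPa, tensile.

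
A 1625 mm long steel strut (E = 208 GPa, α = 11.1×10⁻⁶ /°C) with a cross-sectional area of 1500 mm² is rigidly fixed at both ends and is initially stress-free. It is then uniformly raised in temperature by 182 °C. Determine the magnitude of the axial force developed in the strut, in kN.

With zero net strain, σ = E·αΔT = 208 GPa × 11.1×10⁻⁶ × 182 = 420.2 MPa.
Axial force P = σA = 420.2 × 1500 = 630300 N = 630.3 kN, compressive.

P ≈ 630 kN (compressive)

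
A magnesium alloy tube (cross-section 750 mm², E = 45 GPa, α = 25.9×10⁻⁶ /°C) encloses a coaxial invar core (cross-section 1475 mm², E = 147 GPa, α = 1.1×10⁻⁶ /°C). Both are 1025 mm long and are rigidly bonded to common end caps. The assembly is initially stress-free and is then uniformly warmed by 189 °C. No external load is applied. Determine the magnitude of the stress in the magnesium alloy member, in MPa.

σ ≈ 183 MPa (compressive)

Equilibrium of a rigid end plate with no external load gives equal and opposite internal forces ±P in the two members. Since α_{magnesium alloy} > α_{invar}, heating drives the magnesium alloy into compression and the invar into tension.
Setting the final lengths equal and cancelling L: (α₁ − α₂)ΔT = P/(A₁E₁) + P/(A₂E₂).
|α₁ − α₂|·ΔT = 24.8×10⁻⁶ × 189 = 0.004687.
1/(A₁E₁) + 1/(A₂E₂) = 1/(750×45×10³) + 1/(1475×147×10³) = 3.424×10⁻⁸ N⁻¹.
P = 0.004687 / 3.424×10⁻⁸ = 136900 N = 136.9 kN.
σ_{magnesium alloy} = P/A₁ = 136900/750 = 182.5 MPa, compressive.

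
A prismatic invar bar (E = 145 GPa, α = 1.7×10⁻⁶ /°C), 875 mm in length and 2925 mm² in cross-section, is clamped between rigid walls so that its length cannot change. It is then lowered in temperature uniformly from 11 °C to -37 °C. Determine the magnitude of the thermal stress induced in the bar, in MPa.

With length fixed, the mechanical strain must cancel the thermal strain αΔT = 1.7×10⁻⁶ × 48 = 81.6×10⁻⁶.
The stress required to suppress this strain is σ = Eε = 145×10³ × 81.6×10⁻⁶ = 11.83 MPa, tensile since the bar is trying to contract.

σ ≈ 11.8 MPa (tensile)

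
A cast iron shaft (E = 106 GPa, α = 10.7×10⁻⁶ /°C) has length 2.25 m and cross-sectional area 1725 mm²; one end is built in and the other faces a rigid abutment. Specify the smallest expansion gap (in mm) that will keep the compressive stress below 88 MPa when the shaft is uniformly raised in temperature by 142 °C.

With no wall the shaft would lengthen by αΔT L = 10.7×10⁻⁶ × 142 × 2250 = 3.419 mm.
At the allowable stress the elastic shortening the wall may impose is σL/E = 88 × 2250 / (106×10³) = 1.868 mm.
The gap must absorb the remainder: g_min = 3.419 − 1.868 = 1.551 mm.

g ≈ 1.55 mm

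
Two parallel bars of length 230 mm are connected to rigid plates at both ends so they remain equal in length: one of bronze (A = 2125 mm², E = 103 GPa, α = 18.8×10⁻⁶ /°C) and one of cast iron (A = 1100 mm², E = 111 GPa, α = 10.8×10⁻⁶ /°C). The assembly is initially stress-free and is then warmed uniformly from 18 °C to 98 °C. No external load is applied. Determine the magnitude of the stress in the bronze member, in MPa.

Equilibrium of a rigid end plate with no external load gives equal and opposite internal forces ±P in the two members. Since α_{bronze} > α_{cast iron}, heating drives the bronze into compression and the cast iron into tension.
Equating the net (thermal + elastic) strains gives |α₁ − α₂|·ΔT = P·[1/(A₁E₁) + 1/(A₂E₂)].
|α₁ − α₂|·ΔT = 8×10⁻⁶ × 80 = 0.00064.
1/(A₁E₁) + 1/(A₂E₂) = 1/(2125×103×10³) + 1/(1100×111×10³) = 1.276×10⁻⁸ N⁻¹.
So P = 0.00064 / 1.276×10⁻⁸ = 50.16 kN.
σ_{bronze} = P/A₁ = 50160/2125 = 23.61 MPa, compressive.

σ ≈ 23.6 MPa (compressive)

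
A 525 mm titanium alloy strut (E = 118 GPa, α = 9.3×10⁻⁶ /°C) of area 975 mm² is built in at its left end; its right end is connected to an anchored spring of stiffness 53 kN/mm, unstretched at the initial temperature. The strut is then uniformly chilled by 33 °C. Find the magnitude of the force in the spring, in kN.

P ≈ 6.88 kN

The unrestrained thermal change is αΔT L = 9.3×10⁻⁶ × 33 × 525 = 0.1611 mm.
Let P be the tensile force in the spring. The strut extends elastically by PL/(AE) and the spring stretches by P/k; together these equal δ_free.
P [ L/(AE) + 1/k ] = δ_free → P [ 525/(975×118×10³) + 1/(53×10³) ] = 0.1611.
P = 0.1611 / 2.343×10⁻⁵ = 6876 N.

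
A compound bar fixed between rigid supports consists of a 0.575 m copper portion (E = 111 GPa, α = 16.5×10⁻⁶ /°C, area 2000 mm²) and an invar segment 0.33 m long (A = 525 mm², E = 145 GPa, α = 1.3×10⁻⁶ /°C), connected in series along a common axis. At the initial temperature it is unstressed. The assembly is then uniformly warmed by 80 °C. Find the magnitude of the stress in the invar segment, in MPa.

σ ≈ 218 MPa (compressive)

Free thermal expansion of the whole bar: Σ αᵢΔT Lᵢ = 16.5×10⁻⁶×80×575 + 1.3×10⁻⁶×80×330 = 0.7933 mm.
The rigid supports impose zero overall length change; the single axial force P common to all segments must satisfy P Σ Lᵢ/(AᵢEᵢ) = δ_free.
The series flexibility is Σ Lᵢ/(AᵢEᵢ) = 575/(2000×111×10³) + 330/(525×145×10³) = 6.925×10⁻⁶ mm/N.
P = 0.7933 / 6.925×10⁻⁶ = 114600 N = 114.6 kN, compressive.
σ_{invar} = P / A = 114600 / 525 = 218.2 MPa.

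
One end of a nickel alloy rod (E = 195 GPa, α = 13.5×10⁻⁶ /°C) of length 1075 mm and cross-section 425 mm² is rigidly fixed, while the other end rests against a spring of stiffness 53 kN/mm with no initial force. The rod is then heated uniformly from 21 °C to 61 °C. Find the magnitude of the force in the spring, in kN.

Free thermal expansion: δ_free = αΔT L = 13.5×10⁻⁶ × 40 × 1075 = 0.5805 mm.
Let P be the compressive force at the spring. The rod shortens elastically by PL/(AE) and the spring compresses by P/k; together these equal δ_free.
P [ L/(AE) + 1/k ] = δ_free → P [ 1075/(425×195×10³) + 1/(53×10³) ] = 0.5805.
P = 0.5805 / 3.184×10⁻⁵ = 18230 N.

P ≈ 18.2 kN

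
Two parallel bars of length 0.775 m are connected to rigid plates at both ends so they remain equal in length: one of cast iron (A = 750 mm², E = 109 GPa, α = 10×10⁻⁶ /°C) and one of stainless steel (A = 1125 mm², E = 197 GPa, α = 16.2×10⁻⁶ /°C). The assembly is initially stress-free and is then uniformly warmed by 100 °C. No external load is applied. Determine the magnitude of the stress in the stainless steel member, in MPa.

Equilibrium of a rigid end plate with no external load gives equal and opposite internal forces ±P in the two members. Since α_{stainless steel} > α_{cast iron}, heating drives the stainless steel into compression and the cast iron into tension.
Setting the final lengths equal and cancelling L: (α₁ − α₂)ΔT = P/(A₁E₁) + P/(A₂E₂).
|α₁ − α₂|·ΔT = 6.2×10⁻⁶ × 100 = 0.00062.
1/(A₁E₁) + 1/(A₂E₂) = 1/(750×109×10³) + 1/(1125×197×10³) = 1.674×10⁻⁸ N⁻¹.
P = 0.00062 / 1.674×10⁻⁸ = 37030 N = 37.03 kN.
σ_{stainless steel} = P/A₂ = 37030/1125 = 32.91 MPa, compressive.

σ ≈ 32.9 MPa (compressive)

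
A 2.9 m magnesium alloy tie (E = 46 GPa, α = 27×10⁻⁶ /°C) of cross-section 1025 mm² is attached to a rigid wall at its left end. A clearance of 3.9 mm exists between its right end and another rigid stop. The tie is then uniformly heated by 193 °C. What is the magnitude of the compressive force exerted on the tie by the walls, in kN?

Free thermal elongation = αΔT L = 27×10⁻⁶ × 193 × 2900 = 15.11 mm.
After closing the 3.9 mm clearance, 15.11 − 3.9 = 11.21 mm of expansion remains to be suppressed by the wall.
Compatibility: PL/(AE) = 11.21 mm, so σ = P/A = E × (11.21/2900) = 177.8 MPa.
P = σA = 177.8 × 1025 = 182.3 kN.

P ≈ 182 kN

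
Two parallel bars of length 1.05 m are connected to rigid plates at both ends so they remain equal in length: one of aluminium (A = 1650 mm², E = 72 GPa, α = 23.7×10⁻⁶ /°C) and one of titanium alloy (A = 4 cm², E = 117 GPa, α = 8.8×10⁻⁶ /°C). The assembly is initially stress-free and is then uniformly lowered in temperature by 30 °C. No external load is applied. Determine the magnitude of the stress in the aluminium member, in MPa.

σ ≈ 9.1 MPa (tensile)

Equilibrium of a rigid end plate with no external load gives equal and opposite internal forces ±P in the two members. Since α_{aluminium} > α_{titanium alloy}, cooling drives the aluminium into tension and the titanium alloy into compression.
Equating the net (thermal + elastic) strains gives |α₁ − α₂|·ΔT = P·[1/(A₁E₁) + 1/(A₂E₂)].
|α₁ − α₂|·ΔT = 14.9×10⁻⁶ × 30 = 0.000447.
1/(A₁E₁) + 1/(A₂E₂) = 1/(1650×72×10³) + 1/(400×117×10³) = 2.979×10⁻⁸ N⁻¹.
P = 0.000447 / 2.979×10⁻⁸ = 15010 N = 15.01 kN.
σ_{aluminium} = P/A₁ = 15010/1650 = 9.095 MPa, tensile.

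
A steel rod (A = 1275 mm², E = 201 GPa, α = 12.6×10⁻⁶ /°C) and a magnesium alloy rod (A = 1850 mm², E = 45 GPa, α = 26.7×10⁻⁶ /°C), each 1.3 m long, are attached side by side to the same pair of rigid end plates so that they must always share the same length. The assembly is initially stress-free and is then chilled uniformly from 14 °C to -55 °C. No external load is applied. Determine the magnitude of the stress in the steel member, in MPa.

σ ≈ 47.9 MPa (compressive)

The magnesium alloy has the larger α, so on cooling it would change length more than the steel if both were free. The rigid plates force a common final length, so the magnesium alloy is put into tension and the steel into compression, with equal and opposite forces P (no external load).
Setting the final lengths equal and cancelling L: (α₁ − α₂)ΔT = P/(A₁E₁) + P/(A₂E₂).
|α₁ − α₂|·ΔT = 14.1×10⁻⁶ × 69 = 0.0009729.
1/(A₁E₁) + 1/(A₂E₂) = 1/(1275×201×10³) + 1/(1850×45×10³) = 1.591×10⁻⁸ N⁻¹.
P = 0.0009729 / 1.591×10⁻⁸ = 61130 N = 61.13 kN.
σ_{steel} = P/A₁ = 61130/1275 = 47.95 MPa, compressive.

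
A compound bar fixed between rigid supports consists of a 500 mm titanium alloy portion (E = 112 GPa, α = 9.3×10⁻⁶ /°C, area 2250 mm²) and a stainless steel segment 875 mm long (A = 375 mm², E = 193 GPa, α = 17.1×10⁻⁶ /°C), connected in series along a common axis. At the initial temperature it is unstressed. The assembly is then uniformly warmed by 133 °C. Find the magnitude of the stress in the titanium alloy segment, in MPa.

σ ≈ 82.4 MPa (compressive)

Free thermal expansion of the whole bar: Σ αᵢΔT Lᵢ = 9.3×10⁻⁶×133×500 + 17.1×10⁻⁶×133×875 = 2.608 mm.
Since the ends are fixed, an axial force P builds up, equal in every segment, with P · Σ Lᵢ/(AᵢEᵢ) = δ_free.
Σ Lᵢ/(AᵢEᵢ) = 500/(2250×112×10³) + 875/(375×193×10³) = 1.407×10⁻⁵ mm/N.
Hence P = δ_free / Σ(L/AE) = 2.608/1.407×10⁻⁵ = 185.3 kN (compressive).
σ_{titanium alloy} = P / A = 185300 / 2250 = 82.37 MPa.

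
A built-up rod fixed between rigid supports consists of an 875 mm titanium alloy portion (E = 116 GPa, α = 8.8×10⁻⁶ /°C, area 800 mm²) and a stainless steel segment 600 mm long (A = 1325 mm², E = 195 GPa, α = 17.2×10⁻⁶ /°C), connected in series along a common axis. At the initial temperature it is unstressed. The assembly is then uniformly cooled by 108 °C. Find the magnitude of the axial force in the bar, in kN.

If the supports were absent, the total length change would be Σ αᵢΔT Lᵢ = 8.8×10⁻⁶×108×875 + 17.2×10⁻⁶×108×600 = 1.946 mm.
Since the ends are fixed, an axial force P builds up, equal in every segment, with P · Σ Lᵢ/(AᵢEᵢ) = δ_free.
Σ Lᵢ/(AᵢEᵢ) = 875/(800×116×10³) + 600/(1325×195×10³) = 1.175×10⁻⁵ mm/N.
So P = 1.946 / 1.175×10⁻⁵ = 165.6 kN, tensile.

P ≈ 166 kN (tensile)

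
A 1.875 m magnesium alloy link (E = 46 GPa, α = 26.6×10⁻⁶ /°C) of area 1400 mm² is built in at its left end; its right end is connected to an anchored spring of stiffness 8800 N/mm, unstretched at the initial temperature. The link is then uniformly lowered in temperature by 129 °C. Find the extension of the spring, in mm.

δ ≈ 5.12 mm

If the spring were absent the link would shorten by αΔT L = 26.6×10⁻⁶ × 129 × 1875 = 6.434 mm.
With a force P in the spring, the elastic change of the link is PL/(AE) and that of the spring is P/k; compatibility requires their sum to equal δ_free.
So P = δ_free / [L/(AE) + 1/k] = 6.434 / [ 1875/(1400×46×10³) + 1/(8800) ].
P = 6.434 / 0.0001428 = 45070 N.
Spring extension = P/k = 45070/(8800) = 5.122 mm.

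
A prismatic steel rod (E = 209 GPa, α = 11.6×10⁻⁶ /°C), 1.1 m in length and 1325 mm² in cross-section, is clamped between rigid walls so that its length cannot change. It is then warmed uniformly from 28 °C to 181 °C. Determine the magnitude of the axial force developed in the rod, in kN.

The ends cannot move, so σ = EαΔT = 209×10³ × 11.6×10⁻⁶ × 153 = 370.9 MPa.
Then P = σA = 370.9 × 1325 mm² = 491.5 kN, compressive.

P ≈ 491 kN (compressive)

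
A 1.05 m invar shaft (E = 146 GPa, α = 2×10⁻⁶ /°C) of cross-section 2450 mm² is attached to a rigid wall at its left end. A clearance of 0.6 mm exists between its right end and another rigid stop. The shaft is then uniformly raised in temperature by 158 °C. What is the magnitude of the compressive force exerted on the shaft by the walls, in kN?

P ≈ 0 kN

If the wall were absent the shaft would grow by αΔT L = 2×10⁻⁶ × 158 × 1050 = 0.3318 mm.
This is smaller than the 0.6 mm clearance, so the shaft expands freely without reaching the stop — the stress is zero.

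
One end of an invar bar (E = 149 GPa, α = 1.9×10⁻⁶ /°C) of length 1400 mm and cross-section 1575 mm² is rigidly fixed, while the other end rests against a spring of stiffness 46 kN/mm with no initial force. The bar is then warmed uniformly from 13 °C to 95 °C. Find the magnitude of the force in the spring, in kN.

If the spring were absent the bar would lengthen by αΔT L = 1.9×10⁻⁶ × 82 × 1400 = 0.2181 mm.
Let P be the compressive force at the spring. The bar shortens elastically by PL/(AE) and the spring compresses by P/k; together these equal δ_free.
P [ L/(AE) + 1/k ] = δ_free → P [ 1400/(1575×149×10³) + 1/(46×10³) ] = 0.2181.
P = 0.2181 / 2.77×10⁻⁵ = 7873 N.

P ≈ 7.87 kN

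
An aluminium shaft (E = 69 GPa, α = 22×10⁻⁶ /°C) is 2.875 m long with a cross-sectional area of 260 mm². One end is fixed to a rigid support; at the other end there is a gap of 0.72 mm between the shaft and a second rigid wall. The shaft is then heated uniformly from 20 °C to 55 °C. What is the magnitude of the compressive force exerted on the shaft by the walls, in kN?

Free thermal elongation = αΔT L = 22×10⁻⁶ × 35 × 2875 = 2.214 mm.
The gap closes (δ_free > 0.72 mm) and the wall then resists a further 2.214 − 0.72 = 1.494 mm of expansion.
Compatibility: PL/(AE) = 1.494 mm, so σ = P/A = E × (1.494/2875) = 35.85 MPa.
Force on the wall = σA = 35.85 × 260 mm² = 9.321 kN.

P ≈ 9.32 kN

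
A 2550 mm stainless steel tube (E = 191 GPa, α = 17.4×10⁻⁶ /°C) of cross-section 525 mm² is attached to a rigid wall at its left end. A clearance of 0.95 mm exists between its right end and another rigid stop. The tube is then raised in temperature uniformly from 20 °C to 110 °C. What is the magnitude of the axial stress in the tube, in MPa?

Unrestrained expansion: δ_free = αΔT L = 17.4×10⁻⁶ × 90 × 2550 = 3.993 mm.
This exceeds the 0.95 mm gap, so the wall pushes back. The portion of expansion that must be recovered elastically is δ_free − gap = 3.993 − 0.95 = 3.043 mm.
Compatibility: PL/(AE) = 3.043 mm, so σ = P/A = E × (3.043/2550) = 227.9 MPa.

σ ≈ 228 MPa (compressive)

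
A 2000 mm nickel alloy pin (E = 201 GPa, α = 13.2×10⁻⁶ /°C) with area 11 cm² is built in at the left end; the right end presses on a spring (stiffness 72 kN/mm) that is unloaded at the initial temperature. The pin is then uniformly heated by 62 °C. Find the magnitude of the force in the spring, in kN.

P ≈ 71.4 kN

The unrestrained thermal change is αΔT L = 13.2×10⁻⁶ × 62 × 2000 = 1.637 mm.
With a force P in the spring, the elastic change of the pin is PL/(AE) and that of the spring is P/k; compatibility requires their sum to equal δ_free.
P [ L/(AE) + 1/k ] = δ_free → P [ 2000/(1100×201×10³) + 1/(72×10³) ] = 1.637.
P = 1.637 / 2.293×10⁻⁵ = 71370 N.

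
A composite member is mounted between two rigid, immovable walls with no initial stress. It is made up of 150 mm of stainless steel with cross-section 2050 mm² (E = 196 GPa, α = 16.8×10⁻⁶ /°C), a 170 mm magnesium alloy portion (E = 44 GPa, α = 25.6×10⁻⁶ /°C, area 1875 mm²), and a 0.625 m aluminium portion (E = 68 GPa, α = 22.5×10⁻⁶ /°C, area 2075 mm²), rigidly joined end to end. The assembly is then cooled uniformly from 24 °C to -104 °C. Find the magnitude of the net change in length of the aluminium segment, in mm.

If the supports were absent, the total length change would be Σ αᵢΔT Lᵢ = 16.8×10⁻⁶×128×150 + 25.6×10⁻⁶×128×170 + 22.5×10⁻⁶×128×625 = 2.68 mm.
Since the ends are fixed, an axial force P builds up, equal in every segment, with P · Σ Lᵢ/(AᵢEᵢ) = δ_free.
The series flexibility is Σ Lᵢ/(AᵢEᵢ) = 150/(2050×196×10³) + 170/(1875×44×10³) + 625/(2075×68×10³) = 6.863×10⁻⁶ mm/N.
P = 2.68 / 6.863×10⁻⁶ = 390400 N = 390.4 kN, tensile.
For the aluminium segment, free thermal change = 22.5×10⁻⁶×128×625 = 1.8 mm and elastic change from P = 390400×625/(2075×68×10³) = 1.729 mm; these oppose, so the net change is 0.0706 mm (segment shortens).

|ΔL| ≈ 0.0706 mm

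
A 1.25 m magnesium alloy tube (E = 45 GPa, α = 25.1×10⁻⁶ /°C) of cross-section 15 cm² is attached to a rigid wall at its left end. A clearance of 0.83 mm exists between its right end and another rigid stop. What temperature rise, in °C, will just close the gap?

ΔT ≈ 26.5 °C

Contact occurs when the free expansion equals the gap: αΔT L = 0.83 mm.
So ΔT = g/(αL) = 0.83/(25.1×10⁻⁶ × 1250) = 26.45 °C.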